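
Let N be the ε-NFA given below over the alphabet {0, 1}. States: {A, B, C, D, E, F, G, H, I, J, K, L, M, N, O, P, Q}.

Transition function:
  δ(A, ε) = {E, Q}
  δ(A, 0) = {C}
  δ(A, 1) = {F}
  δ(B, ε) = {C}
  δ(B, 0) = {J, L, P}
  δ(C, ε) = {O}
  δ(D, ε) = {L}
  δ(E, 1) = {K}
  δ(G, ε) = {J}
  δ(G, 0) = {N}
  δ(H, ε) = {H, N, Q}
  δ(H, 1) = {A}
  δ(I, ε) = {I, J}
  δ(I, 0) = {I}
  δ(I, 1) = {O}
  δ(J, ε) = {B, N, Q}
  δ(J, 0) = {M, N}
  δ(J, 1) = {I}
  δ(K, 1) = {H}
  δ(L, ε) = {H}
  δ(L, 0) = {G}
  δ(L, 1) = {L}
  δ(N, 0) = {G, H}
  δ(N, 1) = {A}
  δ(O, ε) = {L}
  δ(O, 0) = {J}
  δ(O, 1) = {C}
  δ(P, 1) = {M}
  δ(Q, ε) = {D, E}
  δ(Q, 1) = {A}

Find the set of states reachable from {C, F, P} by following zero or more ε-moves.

{C, D, E, F, H, L, N, O, P, Q}

Start with {C, F, P}.
From C via ε: add O.
From O via ε: add L.
From L via ε: add H.
From H via ε: add N, Q.
From Q via ε: add D, E.
No new states can be added; the closed set is {C, D, E, F, H, L, N, O, P, Q}.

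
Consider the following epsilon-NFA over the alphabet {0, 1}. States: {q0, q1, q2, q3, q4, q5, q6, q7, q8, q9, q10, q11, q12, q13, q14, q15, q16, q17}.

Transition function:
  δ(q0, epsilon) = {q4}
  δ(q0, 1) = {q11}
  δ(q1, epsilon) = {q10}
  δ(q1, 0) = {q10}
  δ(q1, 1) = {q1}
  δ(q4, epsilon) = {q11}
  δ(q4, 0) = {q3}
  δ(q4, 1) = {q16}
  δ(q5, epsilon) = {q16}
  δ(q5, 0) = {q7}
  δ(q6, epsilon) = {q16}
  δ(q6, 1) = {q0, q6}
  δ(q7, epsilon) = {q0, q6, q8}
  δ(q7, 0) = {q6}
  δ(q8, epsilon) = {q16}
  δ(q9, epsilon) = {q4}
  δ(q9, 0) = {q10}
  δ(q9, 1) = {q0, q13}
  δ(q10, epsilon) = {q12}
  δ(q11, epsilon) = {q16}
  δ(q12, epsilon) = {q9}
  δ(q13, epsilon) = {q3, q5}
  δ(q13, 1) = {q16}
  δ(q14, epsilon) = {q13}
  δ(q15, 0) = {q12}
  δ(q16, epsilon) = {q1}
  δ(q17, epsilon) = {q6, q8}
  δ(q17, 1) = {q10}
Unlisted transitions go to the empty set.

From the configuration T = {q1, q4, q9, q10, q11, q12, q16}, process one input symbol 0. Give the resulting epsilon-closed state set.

{q1, q3, q4, q9, q10, q11, q12, q16}

q1 on 0 → {q10}.
q4 on 0 → {q3}.
q9 on 0 → {q10}.
No 0-transition from q10, q11, q12, q16.
Union after reading 0: {q3, q10}.
Now take the epsilon-closure:
From q10 via epsilon: add q12.
From q12 via epsilon: add q9.
From q9 via epsilon: add q4.
From q4 via epsilon: add q11.
From q11 via epsilon: add q16.
From q16 via epsilon: add q1.
No new states can be added; the closed set is {q1, q3, q4, q9, q10, q11, q12, q16}.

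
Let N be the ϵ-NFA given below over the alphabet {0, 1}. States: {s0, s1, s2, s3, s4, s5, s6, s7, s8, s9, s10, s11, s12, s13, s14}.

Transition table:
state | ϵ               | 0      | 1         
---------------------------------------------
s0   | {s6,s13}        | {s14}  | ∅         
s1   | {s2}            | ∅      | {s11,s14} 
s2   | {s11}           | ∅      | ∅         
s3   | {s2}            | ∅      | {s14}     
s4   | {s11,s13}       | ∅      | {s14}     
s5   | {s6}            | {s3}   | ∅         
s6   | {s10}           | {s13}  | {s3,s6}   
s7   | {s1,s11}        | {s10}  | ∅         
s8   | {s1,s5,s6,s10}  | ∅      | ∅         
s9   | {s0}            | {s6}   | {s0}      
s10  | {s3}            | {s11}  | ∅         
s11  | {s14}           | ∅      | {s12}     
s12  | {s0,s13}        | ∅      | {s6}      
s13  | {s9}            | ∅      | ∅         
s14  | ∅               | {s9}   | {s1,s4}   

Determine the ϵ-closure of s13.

Start with {s13}.
From s13 via ϵ: add s9.
From s9 via ϵ: add s0.
From s0 via ϵ: add s6.
From s6 via ϵ: add s10.
From s10 via ϵ: add s3.
From s3 via ϵ: add s2.
From s2 via ϵ: add s11.
From s11 via ϵ: add s14.
No new states can be added; the closed set is {s0, s2, s3, s6, s9, s10, s11, s13, s14}.

{s0, s2, s3, s6, s9, s10, s11, s13, s14}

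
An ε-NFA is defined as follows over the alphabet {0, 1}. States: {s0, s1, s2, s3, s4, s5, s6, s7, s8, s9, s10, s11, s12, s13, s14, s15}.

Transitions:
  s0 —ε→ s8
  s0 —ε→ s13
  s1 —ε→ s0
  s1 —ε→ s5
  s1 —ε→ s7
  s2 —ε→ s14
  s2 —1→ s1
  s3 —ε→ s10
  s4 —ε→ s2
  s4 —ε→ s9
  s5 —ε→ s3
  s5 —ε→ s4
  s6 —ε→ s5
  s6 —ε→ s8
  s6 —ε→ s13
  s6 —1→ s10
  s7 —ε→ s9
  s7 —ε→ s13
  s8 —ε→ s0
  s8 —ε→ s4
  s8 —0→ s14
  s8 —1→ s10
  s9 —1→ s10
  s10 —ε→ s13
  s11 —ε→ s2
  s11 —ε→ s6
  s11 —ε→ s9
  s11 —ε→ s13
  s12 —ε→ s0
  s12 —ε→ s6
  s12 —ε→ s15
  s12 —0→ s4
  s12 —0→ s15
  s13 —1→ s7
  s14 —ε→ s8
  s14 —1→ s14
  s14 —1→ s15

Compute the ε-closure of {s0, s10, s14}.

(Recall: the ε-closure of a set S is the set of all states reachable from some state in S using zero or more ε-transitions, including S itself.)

Start with {s0, s10, s14}.
From s0 via ε: add s8, s13.
From s8 via ε: add s4.
From s4 via ε: add s2, s9.
No new states can be added; the closed set is {s0, s2, s4, s8, s9, s10, s13, s14}.

{s0, s2, s4, s8, s9, s10, s13, s14}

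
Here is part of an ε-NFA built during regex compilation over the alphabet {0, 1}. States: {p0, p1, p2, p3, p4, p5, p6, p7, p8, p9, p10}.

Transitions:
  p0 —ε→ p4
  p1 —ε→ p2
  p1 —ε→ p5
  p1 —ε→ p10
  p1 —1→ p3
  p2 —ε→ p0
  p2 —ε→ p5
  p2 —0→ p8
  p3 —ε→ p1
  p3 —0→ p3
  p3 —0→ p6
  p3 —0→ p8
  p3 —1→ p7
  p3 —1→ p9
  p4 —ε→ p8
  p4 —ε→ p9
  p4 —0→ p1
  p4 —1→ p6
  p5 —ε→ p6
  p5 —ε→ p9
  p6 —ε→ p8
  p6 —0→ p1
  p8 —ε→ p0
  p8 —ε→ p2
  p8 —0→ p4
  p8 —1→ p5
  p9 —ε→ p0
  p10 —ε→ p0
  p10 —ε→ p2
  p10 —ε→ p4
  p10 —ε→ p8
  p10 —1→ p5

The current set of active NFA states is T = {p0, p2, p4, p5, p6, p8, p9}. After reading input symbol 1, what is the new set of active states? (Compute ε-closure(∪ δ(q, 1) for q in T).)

p4 on 1 → {p6}.
p8 on 1 → {p5}.
No 1-transition from p0, p2, p5, p6, p9.
Union after reading 1: {p5, p6}.
Now take the ε-closure:
From p5 via ε: add p9.
From p6 via ε: add p8.
From p8 via ε: add p0, p2.
From p0 via ε: add p4.
No new states can be added; the closed set is {p0, p2, p4, p5, p6, p8, p9}.

{p0, p2, p4, p5, p6, p8, p9}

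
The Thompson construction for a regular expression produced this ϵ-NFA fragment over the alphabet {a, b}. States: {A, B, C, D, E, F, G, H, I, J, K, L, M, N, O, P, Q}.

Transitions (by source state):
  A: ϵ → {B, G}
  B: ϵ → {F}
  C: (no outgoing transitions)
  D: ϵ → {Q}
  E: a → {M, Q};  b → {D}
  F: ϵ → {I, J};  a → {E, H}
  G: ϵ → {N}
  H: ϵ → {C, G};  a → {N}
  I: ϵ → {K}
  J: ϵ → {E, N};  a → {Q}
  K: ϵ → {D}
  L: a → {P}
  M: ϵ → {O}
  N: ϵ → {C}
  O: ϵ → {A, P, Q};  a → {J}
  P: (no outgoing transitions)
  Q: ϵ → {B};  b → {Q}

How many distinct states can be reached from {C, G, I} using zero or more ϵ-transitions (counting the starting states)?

11

Start with {C, G, I}.
From G via ϵ: add N.
From I via ϵ: add K.
From K via ϵ: add D.
From D via ϵ: add Q.
From Q via ϵ: add B.
From B via ϵ: add F.
From F via ϵ: add J.
From J via ϵ: add E.
ϵ-closure = {B, C, D, E, F, G, I, J, K, N, Q}, which has 11 states.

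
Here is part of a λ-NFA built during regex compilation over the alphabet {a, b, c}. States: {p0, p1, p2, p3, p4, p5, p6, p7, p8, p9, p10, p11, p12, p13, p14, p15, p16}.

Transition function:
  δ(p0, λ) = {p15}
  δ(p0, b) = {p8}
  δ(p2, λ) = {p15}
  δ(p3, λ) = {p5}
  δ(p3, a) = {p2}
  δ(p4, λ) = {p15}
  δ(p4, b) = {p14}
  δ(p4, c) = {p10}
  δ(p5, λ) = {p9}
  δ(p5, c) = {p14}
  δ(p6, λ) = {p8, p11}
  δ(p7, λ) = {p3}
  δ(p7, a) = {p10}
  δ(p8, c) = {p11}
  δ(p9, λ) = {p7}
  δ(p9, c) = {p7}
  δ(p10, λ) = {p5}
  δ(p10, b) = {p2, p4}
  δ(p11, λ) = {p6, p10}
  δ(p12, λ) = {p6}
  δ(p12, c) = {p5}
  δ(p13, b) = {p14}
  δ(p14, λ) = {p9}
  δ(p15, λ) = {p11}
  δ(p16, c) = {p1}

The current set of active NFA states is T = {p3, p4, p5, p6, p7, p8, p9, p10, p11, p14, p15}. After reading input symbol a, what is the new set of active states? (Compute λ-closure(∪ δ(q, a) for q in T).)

p3 on a → {p2}.
p7 on a → {p10}.
No a-transition from p4, p5, p6, p8, p9, p10, p11, p14, p15.
Union after reading a: {p2, p10}.
Now take the λ-closure:
From p2 via λ: add p15.
From p10 via λ: add p5.
From p5 via λ: add p9.
From p15 via λ: add p11.
From p9 via λ: add p7.
From p11 via λ: add p6.
From p6 via λ: add p8.
From p7 via λ: add p3.
No new states can be added; the closed set is {p2, p3, p5, p6, p7, p8, p9, p10, p11, p15}.

{p2, p3, p5, p6, p7, p8, p9, p10, p11, p15}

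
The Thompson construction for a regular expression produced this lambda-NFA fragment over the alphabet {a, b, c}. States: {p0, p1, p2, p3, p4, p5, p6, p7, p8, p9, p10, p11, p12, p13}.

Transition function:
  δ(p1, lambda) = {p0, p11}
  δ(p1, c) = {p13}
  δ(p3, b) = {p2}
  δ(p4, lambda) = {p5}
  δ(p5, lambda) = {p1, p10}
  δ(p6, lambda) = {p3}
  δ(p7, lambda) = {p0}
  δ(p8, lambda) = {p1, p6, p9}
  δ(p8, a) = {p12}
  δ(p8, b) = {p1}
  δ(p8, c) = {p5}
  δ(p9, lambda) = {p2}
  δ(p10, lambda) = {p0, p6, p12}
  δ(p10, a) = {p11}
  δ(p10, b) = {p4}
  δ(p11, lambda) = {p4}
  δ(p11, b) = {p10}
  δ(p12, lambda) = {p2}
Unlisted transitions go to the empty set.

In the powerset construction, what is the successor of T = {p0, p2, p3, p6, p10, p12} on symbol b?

p3 on b → {p2}.
p10 on b → {p4}.
No b-transition from p0, p2, p6, p12.
Union after reading b: {p2, p4}.
Now take the lambda-closure:
From p4 via lambda: add p5.
From p5 via lambda: add p1, p10.
From p1 via lambda: add p0, p11.
From p10 via lambda: add p6, p12.
From p6 via lambda: add p3.
No new states can be added; the closed set is {p0, p1, p2, p3, p4, p5, p6, p10, p11, p12}.

{p0, p1, p2, p3, p4, p5, p6, p10, p11, p12}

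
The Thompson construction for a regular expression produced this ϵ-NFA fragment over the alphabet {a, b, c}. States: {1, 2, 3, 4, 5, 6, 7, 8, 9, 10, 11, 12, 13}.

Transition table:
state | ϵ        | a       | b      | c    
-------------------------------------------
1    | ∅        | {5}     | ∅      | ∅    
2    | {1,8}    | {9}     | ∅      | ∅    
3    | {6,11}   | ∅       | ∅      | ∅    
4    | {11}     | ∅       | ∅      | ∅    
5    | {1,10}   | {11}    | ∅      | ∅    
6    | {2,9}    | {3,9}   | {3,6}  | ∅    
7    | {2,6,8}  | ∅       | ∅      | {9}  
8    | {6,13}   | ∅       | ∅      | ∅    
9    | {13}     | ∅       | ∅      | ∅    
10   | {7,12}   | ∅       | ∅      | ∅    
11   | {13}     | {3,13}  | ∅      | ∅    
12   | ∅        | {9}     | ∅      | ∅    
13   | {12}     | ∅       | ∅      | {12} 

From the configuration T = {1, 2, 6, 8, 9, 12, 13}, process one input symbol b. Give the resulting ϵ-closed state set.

6 on b → {3, 6}.
No b-transition from 1, 2, 8, 9, 12, 13.
Union after reading b: {3, 6}.
Now take the ϵ-closure:
From 3 via ϵ: add 11.
From 6 via ϵ: add 2, 9.
From 2 via ϵ: add 1, 8.
From 9 via ϵ: add 13.
From 13 via ϵ: add 12.
No new states can be added; the closed set is {1, 2, 3, 6, 8, 9, 11, 12, 13}.

{1, 2, 3, 6, 8, 9, 11, 12, 13}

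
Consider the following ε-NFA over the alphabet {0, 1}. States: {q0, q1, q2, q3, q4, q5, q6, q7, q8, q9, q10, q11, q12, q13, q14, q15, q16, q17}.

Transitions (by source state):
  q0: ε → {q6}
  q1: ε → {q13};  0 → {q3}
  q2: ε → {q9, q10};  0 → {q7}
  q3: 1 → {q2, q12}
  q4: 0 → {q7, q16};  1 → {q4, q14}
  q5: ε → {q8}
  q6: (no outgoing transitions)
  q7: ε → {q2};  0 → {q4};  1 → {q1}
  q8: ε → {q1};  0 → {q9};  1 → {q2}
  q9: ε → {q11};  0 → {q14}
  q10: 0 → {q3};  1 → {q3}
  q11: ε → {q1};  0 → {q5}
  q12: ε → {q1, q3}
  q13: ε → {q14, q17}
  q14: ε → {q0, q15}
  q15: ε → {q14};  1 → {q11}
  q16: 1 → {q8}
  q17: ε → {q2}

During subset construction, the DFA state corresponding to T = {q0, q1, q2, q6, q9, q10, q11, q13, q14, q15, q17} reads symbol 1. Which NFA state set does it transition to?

{q0, q1, q2, q3, q6, q9, q10, q11, q13, q14, q15, q17}

q10 on 1 → {q3}.
q15 on 1 → {q11}.
No 1-transition from q0, q1, q2, q6, q9, q11, q13, q14, q17.
Union after reading 1: {q3, q11}.
Now take the ε-closure:
From q11 via ε: add q1.
From q1 via ε: add q13.
From q13 via ε: add q14, q17.
From q14 via ε: add q0, q15.
From q17 via ε: add q2.
From q0 via ε: add q6.
From q2 via ε: add q9, q10.
No new states can be added; the closed set is {q0, q1, q2, q3, q6, q9, q10, q11, q13, q14, q15, q17}.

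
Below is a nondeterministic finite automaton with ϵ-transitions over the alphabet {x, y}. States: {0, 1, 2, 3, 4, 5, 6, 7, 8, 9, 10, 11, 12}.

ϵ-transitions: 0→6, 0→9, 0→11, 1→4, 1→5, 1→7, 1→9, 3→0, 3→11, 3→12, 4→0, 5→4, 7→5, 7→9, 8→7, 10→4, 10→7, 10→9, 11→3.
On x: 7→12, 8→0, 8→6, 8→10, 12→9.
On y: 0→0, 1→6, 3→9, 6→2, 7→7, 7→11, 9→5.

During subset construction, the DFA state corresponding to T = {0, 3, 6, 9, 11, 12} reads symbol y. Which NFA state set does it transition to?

{0, 2, 3, 4, 5, 6, 9, 11, 12}

0 on y → {0}.
3 on y → {9}.
6 on y → {2}.
9 on y → {5}.
No y-transition from 11, 12.
Union after reading y: {0, 2, 5, 9}.
Now take the ϵ-closure:
From 0 via ϵ: add 6, 11.
From 5 via ϵ: add 4.
From 11 via ϵ: add 3.
From 3 via ϵ: add 12.
No new states can be added; the closed set is {0, 2, 3, 4, 5, 6, 9, 11, 12}.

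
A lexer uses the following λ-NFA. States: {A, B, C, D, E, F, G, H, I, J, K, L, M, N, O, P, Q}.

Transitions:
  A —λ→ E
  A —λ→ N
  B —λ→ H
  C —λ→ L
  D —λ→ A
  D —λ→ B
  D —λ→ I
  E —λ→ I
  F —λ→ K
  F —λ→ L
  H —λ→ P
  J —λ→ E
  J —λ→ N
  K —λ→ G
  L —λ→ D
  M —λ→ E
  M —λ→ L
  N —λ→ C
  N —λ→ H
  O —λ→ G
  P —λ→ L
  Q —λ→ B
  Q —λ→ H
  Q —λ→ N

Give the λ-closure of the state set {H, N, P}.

{A, B, C, D, E, H, I, L, N, P}

Start with {H, N, P}.
From N via λ: add C.
From P via λ: add L.
From L via λ: add D.
From D via λ: add A, B, I.
From A via λ: add E.
No new states can be added; the closed set is {A, B, C, D, E, H, I, L, N, P}.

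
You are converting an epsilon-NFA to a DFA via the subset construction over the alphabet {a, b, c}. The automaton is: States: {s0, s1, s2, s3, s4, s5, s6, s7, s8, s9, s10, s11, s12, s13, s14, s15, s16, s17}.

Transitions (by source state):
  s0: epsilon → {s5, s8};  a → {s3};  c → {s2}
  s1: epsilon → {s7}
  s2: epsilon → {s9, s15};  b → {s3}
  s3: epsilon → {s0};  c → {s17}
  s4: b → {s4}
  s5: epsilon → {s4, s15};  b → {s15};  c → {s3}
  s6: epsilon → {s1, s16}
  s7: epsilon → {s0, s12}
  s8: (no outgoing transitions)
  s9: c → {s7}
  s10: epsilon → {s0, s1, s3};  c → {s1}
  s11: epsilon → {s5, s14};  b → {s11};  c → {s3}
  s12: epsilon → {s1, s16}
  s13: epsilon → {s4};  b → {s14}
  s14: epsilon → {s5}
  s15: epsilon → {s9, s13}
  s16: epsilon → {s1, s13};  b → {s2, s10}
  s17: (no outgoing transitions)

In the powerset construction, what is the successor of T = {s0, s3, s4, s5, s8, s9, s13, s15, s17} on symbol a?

{s0, s3, s4, s5, s8, s9, s13, s15}

s0 on a → {s3}.
No a-transition from s3, s4, s5, s8, s9, s13, s15, s17.
Union after reading a: {s3}.
Now take the epsilon-closure:
From s3 via epsilon: add s0.
From s0 via epsilon: add s5, s8.
From s5 via epsilon: add s4, s15.
From s15 via epsilon: add s9, s13.
No new states can be added; the closed set is {s0, s3, s4, s5, s8, s9, s13, s15}.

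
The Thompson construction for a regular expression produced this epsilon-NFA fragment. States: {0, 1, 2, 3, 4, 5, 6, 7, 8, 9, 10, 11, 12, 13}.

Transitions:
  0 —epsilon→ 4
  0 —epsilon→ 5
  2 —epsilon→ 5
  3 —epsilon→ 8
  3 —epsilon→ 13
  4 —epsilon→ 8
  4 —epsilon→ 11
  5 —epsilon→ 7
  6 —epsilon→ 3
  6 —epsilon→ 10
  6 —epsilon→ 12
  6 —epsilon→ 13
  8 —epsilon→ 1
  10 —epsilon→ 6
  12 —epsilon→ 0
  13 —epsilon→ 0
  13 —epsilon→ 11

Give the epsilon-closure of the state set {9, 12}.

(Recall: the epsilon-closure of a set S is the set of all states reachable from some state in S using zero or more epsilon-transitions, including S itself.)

Start with {9, 12}.
From 12 via epsilon: add 0.
From 0 via epsilon: add 4, 5.
From 4 via epsilon: add 8, 11.
From 5 via epsilon: add 7.
From 8 via epsilon: add 1.
No new states can be added; the closed set is {0, 1, 4, 5, 7, 8, 9, 11, 12}.

{0, 1, 4, 5, 7, 8, 9, 11, 12}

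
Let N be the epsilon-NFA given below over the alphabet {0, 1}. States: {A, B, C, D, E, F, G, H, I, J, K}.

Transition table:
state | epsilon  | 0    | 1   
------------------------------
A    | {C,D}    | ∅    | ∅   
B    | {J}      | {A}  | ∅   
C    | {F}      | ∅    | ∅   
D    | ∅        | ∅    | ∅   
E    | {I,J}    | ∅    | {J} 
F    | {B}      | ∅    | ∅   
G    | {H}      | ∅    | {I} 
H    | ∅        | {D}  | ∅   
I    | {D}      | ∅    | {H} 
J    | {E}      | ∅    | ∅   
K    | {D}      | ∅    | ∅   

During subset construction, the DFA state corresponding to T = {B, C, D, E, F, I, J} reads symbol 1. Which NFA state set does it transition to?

E on 1 → {J}.
I on 1 → {H}.
No 1-transition from B, C, D, F, J.
Union after reading 1: {H, J}.
Now take the epsilon-closure:
From J via epsilon: add E.
From E via epsilon: add I.
From I via epsilon: add D.
No new states can be added; the closed set is {D, E, H, I, J}.

{D, E, H, I, J}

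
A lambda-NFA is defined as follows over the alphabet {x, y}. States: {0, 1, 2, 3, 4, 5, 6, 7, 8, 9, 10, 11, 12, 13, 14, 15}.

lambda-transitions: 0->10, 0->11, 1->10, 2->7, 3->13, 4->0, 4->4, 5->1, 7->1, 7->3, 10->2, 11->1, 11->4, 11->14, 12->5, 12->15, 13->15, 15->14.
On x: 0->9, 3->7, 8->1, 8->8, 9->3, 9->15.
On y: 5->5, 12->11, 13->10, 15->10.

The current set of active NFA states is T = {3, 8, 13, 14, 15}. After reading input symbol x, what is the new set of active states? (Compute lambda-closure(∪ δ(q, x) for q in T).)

3 on x → {7}.
8 on x → {1, 8}.
No x-transition from 13, 14, 15.
Union after reading x: {1, 7, 8}.
Now take the lambda-closure:
From 1 via lambda: add 10.
From 7 via lambda: add 3.
From 3 via lambda: add 13.
From 10 via lambda: add 2.
From 13 via lambda: add 15.
From 15 via lambda: add 14.
No new states can be added; the closed set is {1, 2, 3, 7, 8, 10, 13, 14, 15}.

{1, 2, 3, 7, 8, 10, 13, 14, 15}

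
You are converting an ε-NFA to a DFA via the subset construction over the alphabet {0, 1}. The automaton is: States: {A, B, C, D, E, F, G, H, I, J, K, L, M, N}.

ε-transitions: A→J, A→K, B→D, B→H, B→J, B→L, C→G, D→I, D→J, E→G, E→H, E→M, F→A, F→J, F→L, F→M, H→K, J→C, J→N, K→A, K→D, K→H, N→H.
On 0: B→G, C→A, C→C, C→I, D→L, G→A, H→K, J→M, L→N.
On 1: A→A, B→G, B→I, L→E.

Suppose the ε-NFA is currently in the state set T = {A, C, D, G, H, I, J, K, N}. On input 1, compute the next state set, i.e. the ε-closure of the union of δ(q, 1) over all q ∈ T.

{A, C, D, G, H, I, J, K, N}

A on 1 → {A}.
No 1-transition from C, D, G, H, I, J, K, N.
Union after reading 1: {A}.
Now take the ε-closure:
From A via ε: add J, K.
From J via ε: add C, N.
From K via ε: add D, H.
From C via ε: add G.
From D via ε: add I.
No new states can be added; the closed set is {A, C, D, G, H, I, J, K, N}.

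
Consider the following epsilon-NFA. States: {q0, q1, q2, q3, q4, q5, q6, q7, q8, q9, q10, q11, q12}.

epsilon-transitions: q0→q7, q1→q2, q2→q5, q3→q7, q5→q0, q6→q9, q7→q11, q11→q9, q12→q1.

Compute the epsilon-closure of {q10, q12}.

{q0, q1, q2, q5, q7, q9, q10, q11, q12}

Start with {q10, q12}.
From q12 via epsilon: add q1.
From q1 via epsilon: add q2.
From q2 via epsilon: add q5.
From q5 via epsilon: add q0.
From q0 via epsilon: add q7.
From q7 via epsilon: add q11.
From q11 via epsilon: add q9.
No new states can be added; the closed set is {q0, q1, q2, q5, q7, q9, q10, q11, q12}.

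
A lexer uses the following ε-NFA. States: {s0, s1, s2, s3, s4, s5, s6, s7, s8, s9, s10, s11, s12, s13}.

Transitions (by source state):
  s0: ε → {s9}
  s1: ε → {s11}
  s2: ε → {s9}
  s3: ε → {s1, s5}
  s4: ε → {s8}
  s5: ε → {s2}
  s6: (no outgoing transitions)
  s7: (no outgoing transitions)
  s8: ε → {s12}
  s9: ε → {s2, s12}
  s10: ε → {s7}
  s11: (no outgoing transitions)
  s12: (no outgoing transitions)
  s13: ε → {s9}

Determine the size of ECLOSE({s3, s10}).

Start with {s3, s10}.
From s3 via ε: add s1, s5.
From s10 via ε: add s7.
From s1 via ε: add s11.
From s5 via ε: add s2.
From s2 via ε: add s9.
From s9 via ε: add s12.
ε-closure = {s1, s2, s3, s5, s7, s9, s10, s11, s12}, which has 9 states.

9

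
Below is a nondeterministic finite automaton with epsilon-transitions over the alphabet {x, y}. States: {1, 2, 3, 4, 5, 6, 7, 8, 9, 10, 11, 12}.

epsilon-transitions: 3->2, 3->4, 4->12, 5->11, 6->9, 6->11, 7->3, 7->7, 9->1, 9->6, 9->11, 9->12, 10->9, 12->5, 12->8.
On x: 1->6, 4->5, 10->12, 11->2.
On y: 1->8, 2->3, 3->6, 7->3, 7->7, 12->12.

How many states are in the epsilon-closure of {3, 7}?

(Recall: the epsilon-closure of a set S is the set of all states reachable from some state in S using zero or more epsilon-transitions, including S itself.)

8

Start with {3, 7}.
From 3 via epsilon: add 2, 4.
From 4 via epsilon: add 12.
From 12 via epsilon: add 5, 8.
From 5 via epsilon: add 11.
epsilon-closure = {2, 3, 4, 5, 7, 8, 11, 12}, which has 8 states.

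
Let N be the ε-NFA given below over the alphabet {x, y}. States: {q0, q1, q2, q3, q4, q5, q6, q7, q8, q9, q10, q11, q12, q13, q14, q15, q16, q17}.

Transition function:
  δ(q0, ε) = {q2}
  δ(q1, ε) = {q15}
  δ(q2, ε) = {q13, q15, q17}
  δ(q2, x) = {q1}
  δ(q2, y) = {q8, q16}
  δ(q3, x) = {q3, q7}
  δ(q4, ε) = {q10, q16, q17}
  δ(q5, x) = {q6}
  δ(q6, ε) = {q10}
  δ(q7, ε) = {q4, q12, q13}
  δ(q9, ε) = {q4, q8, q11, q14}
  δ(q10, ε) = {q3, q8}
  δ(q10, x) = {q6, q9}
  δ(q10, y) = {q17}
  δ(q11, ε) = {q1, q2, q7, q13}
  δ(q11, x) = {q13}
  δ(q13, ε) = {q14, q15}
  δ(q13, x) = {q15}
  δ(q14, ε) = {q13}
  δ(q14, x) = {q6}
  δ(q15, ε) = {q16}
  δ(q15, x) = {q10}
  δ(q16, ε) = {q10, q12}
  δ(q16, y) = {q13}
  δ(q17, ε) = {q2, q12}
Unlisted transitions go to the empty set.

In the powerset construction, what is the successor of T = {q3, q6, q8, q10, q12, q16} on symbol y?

q10 on y → {q17}.
q16 on y → {q13}.
No y-transition from q3, q6, q8, q12.
Union after reading y: {q13, q17}.
Now take the ε-closure:
From q13 via ε: add q14, q15.
From q17 via ε: add q2, q12.
From q15 via ε: add q16.
From q16 via ε: add q10.
From q10 via ε: add q3, q8.
No new states can be added; the closed set is {q2, q3, q8, q10, q12, q13, q14, q15, q16, q17}.

{q2, q3, q8, q10, q12, q13, q14, q15, q16, q17}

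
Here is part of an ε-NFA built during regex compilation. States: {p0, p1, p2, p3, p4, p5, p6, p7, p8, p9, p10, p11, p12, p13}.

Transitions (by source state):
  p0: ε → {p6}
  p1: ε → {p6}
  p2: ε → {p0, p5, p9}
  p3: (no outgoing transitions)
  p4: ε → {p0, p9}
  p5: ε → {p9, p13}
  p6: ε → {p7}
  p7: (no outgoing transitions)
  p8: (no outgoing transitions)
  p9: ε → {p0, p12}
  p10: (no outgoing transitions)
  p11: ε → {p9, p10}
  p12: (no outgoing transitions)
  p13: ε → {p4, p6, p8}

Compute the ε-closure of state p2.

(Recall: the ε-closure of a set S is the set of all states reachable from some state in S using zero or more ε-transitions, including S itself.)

Start with {p2}.
From p2 via ε: add p0, p5, p9.
From p0 via ε: add p6.
From p5 via ε: add p13.
From p9 via ε: add p12.
From p6 via ε: add p7.
From p13 via ε: add p4, p8.
No new states can be added; the closed set is {p0, p2, p4, p5, p6, p7, p8, p9, p12, p13}.

{p0, p2, p4, p5, p6, p7, p8, p9, p12, p13}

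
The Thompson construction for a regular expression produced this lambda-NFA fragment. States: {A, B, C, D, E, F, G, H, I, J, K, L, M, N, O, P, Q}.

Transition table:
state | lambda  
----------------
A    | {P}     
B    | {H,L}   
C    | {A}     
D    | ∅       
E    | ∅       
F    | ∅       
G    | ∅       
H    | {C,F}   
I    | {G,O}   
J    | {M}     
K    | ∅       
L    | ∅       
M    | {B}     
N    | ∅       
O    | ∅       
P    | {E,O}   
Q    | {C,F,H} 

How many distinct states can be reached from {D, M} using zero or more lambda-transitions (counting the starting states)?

11

Start with {D, M}.
From M via lambda: add B.
From B via lambda: add H, L.
From H via lambda: add C, F.
From C via lambda: add A.
From A via lambda: add P.
From P via lambda: add E, O.
lambda-closure = {A, B, C, D, E, F, H, L, M, O, P}, which has 11 states.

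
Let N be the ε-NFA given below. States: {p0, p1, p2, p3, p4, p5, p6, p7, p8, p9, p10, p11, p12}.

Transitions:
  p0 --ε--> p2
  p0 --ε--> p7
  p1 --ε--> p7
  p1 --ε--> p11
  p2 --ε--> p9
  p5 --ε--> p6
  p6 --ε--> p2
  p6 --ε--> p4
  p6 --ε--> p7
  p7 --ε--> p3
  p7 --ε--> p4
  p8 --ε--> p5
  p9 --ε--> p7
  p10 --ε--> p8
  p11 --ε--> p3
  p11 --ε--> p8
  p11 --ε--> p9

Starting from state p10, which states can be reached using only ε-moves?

Start with {p10}.
From p10 via ε: add p8.
From p8 via ε: add p5.
From p5 via ε: add p6.
From p6 via ε: add p2, p4, p7.
From p2 via ε: add p9.
From p7 via ε: add p3.
No new states can be added; the closed set is {p2, p3, p4, p5, p6, p7, p8, p9, p10}.

{p2, p3, p4, p5, p6, p7, p8, p9, p10}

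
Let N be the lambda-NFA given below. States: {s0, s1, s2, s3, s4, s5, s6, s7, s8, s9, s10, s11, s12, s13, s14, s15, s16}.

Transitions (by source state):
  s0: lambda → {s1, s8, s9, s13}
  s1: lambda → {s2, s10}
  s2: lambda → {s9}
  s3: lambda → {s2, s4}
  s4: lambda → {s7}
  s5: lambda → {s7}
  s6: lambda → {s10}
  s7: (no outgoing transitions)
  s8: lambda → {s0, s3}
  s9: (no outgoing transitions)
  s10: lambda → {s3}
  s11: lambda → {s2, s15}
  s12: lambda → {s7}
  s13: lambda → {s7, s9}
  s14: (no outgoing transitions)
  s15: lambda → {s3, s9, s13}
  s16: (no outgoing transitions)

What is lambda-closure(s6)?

Start with {s6}.
From s6 via lambda: add s10.
From s10 via lambda: add s3.
From s3 via lambda: add s2, s4.
From s2 via lambda: add s9.
From s4 via lambda: add s7.
No new states can be added; the closed set is {s2, s3, s4, s6, s7, s9, s10}.

{s2, s3, s4, s6, s7, s9, s10}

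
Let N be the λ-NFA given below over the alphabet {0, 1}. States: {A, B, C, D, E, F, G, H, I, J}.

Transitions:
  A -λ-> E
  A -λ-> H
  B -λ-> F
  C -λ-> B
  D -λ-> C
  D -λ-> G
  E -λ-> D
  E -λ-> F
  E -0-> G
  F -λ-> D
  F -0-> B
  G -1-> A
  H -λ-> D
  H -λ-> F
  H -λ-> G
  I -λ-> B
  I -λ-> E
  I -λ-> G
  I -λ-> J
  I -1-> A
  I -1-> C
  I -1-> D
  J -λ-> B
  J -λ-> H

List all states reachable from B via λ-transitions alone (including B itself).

Start with {B}.
From B via λ: add F.
From F via λ: add D.
From D via λ: add C, G.
No new states can be added; the closed set is {B, C, D, F, G}.

{B, C, D, F, G}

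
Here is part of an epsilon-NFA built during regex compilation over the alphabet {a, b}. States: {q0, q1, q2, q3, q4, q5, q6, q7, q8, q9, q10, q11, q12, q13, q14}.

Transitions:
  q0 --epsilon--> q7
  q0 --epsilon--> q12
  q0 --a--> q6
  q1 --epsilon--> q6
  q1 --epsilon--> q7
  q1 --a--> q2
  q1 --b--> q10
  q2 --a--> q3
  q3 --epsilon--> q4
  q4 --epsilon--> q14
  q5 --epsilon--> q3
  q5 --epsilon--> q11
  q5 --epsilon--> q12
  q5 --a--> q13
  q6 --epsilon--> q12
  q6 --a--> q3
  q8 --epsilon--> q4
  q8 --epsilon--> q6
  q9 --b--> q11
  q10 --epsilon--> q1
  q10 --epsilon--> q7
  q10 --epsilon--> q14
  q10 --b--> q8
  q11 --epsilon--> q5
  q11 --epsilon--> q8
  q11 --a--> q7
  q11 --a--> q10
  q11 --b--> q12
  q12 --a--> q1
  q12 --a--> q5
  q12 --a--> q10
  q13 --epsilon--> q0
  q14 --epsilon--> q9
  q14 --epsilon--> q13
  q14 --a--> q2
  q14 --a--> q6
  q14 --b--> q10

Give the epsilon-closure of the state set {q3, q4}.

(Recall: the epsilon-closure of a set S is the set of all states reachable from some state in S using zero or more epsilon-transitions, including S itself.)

{q0, q3, q4, q7, q9, q12, q13, q14}

Start with {q3, q4}.
From q4 via epsilon: add q14.
From q14 via epsilon: add q9, q13.
From q13 via epsilon: add q0.
From q0 via epsilon: add q7, q12.
No new states can be added; the closed set is {q0, q3, q4, q7, q9, q12, q13, q14}.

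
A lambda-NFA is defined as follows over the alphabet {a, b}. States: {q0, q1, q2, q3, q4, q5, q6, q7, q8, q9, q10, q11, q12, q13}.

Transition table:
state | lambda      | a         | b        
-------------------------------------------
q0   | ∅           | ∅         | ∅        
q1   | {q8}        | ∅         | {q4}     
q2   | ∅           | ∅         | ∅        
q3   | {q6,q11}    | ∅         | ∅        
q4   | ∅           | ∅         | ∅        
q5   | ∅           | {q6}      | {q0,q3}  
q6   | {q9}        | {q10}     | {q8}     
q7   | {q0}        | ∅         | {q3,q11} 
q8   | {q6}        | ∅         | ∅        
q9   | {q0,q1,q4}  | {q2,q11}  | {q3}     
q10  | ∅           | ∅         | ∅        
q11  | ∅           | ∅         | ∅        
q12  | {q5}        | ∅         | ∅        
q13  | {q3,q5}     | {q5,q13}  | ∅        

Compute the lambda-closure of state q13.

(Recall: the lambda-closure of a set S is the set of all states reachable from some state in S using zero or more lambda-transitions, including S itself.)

Start with {q13}.
From q13 via lambda: add q3, q5.
From q3 via lambda: add q6, q11.
From q6 via lambda: add q9.
From q9 via lambda: add q0, q1, q4.
From q1 via lambda: add q8.
No new states can be added; the closed set is {q0, q1, q3, q4, q5, q6, q8, q9, q11, q13}.

{q0, q1, q3, q4, q5, q6, q8, q9, q11, q13}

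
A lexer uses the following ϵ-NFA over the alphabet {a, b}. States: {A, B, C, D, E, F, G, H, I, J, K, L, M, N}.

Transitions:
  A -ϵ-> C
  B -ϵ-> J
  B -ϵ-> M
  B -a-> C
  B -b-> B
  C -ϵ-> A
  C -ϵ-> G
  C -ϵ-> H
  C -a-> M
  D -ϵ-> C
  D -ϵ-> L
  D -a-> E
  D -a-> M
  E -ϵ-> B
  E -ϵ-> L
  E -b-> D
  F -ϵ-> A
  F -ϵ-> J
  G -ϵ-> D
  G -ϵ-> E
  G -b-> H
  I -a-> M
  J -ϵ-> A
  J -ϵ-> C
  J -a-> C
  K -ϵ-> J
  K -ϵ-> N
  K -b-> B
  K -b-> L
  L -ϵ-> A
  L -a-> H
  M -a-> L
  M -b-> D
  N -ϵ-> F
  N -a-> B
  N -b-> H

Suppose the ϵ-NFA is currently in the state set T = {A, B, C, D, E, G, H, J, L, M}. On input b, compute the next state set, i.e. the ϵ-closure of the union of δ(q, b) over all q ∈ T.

{A, B, C, D, E, G, H, J, L, M}

B on b → {B}.
E on b → {D}.
G on b → {H}.
M on b → {D}.
No b-transition from A, C, D, H, J, L.
Union after reading b: {B, D, H}.
Now take the ϵ-closure:
From B via ϵ: add J, M.
From D via ϵ: add C, L.
From C via ϵ: add A, G.
From G via ϵ: add E.
No new states can be added; the closed set is {A, B, C, D, E, G, H, J, L, M}.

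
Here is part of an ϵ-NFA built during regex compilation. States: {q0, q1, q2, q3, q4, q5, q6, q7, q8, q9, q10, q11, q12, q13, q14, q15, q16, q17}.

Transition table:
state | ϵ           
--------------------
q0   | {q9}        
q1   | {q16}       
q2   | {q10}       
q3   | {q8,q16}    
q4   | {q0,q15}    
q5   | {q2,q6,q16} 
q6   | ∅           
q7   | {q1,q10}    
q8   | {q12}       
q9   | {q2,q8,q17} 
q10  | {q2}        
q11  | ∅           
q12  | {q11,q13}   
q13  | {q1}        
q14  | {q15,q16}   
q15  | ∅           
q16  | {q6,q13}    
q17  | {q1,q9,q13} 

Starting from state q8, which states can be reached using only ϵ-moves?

{q1, q6, q8, q11, q12, q13, q16}

Start with {q8}.
From q8 via ϵ: add q12.
From q12 via ϵ: add q11, q13.
From q13 via ϵ: add q1.
From q1 via ϵ: add q16.
From q16 via ϵ: add q6.
No new states can be added; the closed set is {q1, q6, q8, q11, q12, q13, q16}.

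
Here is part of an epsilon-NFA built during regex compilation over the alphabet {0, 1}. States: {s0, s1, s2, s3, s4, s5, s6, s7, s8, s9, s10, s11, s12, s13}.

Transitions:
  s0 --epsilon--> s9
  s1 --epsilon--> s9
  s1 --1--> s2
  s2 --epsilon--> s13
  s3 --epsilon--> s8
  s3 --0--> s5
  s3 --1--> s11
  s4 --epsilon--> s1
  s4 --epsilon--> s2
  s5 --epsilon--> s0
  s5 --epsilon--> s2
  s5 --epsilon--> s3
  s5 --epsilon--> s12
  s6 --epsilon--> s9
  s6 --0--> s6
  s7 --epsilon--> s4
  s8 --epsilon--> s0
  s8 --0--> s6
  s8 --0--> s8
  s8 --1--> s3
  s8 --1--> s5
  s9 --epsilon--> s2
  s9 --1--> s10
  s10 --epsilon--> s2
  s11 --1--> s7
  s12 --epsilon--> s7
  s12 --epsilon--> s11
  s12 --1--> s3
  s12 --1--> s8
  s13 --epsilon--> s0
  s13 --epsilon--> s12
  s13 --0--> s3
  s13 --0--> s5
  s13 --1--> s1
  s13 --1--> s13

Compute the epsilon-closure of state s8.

Start with {s8}.
From s8 via epsilon: add s0.
From s0 via epsilon: add s9.
From s9 via epsilon: add s2.
From s2 via epsilon: add s13.
From s13 via epsilon: add s12.
From s12 via epsilon: add s7, s11.
From s7 via epsilon: add s4.
From s4 via epsilon: add s1.
No new states can be added; the closed set is {s0, s1, s2, s4, s7, s8, s9, s11, s12, s13}.

{s0, s1, s2, s4, s7, s8, s9, s11, s12, s13}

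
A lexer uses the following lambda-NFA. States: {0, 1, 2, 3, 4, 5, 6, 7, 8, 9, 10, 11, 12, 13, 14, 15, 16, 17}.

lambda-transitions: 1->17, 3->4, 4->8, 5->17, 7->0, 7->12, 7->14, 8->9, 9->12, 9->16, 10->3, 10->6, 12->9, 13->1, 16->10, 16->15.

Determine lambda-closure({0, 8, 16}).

Start with {0, 8, 16}.
From 8 via lambda: add 9.
From 16 via lambda: add 10, 15.
From 9 via lambda: add 12.
From 10 via lambda: add 3, 6.
From 3 via lambda: add 4.
No new states can be added; the closed set is {0, 3, 4, 6, 8, 9, 10, 12, 15, 16}.

{0, 3, 4, 6, 8, 9, 10, 12, 15, 16}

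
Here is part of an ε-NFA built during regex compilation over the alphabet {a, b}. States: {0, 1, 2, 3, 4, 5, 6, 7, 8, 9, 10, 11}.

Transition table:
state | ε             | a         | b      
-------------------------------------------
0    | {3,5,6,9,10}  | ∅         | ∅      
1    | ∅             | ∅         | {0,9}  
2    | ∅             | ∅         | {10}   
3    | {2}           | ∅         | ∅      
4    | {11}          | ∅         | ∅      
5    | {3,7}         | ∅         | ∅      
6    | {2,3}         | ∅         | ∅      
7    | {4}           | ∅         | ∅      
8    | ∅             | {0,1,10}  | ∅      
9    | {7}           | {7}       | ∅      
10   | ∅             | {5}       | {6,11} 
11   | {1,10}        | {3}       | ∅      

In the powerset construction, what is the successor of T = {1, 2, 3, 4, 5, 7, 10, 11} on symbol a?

10 on a → {5}.
11 on a → {3}.
No a-transition from 1, 2, 3, 4, 5, 7.
Union after reading a: {3, 5}.
Now take the ε-closure:
From 3 via ε: add 2.
From 5 via ε: add 7.
From 7 via ε: add 4.
From 4 via ε: add 11.
From 11 via ε: add 1, 10.
No new states can be added; the closed set is {1, 2, 3, 4, 5, 7, 10, 11}.

{1, 2, 3, 4, 5, 7, 10, 11}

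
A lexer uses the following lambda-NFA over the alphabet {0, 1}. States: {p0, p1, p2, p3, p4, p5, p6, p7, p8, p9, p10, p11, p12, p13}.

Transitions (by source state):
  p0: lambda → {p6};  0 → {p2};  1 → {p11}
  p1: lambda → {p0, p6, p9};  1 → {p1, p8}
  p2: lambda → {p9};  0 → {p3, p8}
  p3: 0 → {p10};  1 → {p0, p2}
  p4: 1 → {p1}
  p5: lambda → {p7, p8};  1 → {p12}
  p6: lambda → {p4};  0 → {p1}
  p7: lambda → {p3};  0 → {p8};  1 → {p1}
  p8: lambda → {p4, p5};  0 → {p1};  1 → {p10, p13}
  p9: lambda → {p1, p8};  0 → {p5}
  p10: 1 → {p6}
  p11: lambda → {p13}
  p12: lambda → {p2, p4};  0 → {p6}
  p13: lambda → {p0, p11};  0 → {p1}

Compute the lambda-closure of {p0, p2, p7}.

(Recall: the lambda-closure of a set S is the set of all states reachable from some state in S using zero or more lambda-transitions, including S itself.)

Start with {p0, p2, p7}.
From p0 via lambda: add p6.
From p2 via lambda: add p9.
From p7 via lambda: add p3.
From p6 via lambda: add p4.
From p9 via lambda: add p1, p8.
From p8 via lambda: add p5.
No new states can be added; the closed set is {p0, p1, p2, p3, p4, p5, p6, p7, p8, p9}.

{p0, p1, p2, p3, p4, p5, p6, p7, p8, p9}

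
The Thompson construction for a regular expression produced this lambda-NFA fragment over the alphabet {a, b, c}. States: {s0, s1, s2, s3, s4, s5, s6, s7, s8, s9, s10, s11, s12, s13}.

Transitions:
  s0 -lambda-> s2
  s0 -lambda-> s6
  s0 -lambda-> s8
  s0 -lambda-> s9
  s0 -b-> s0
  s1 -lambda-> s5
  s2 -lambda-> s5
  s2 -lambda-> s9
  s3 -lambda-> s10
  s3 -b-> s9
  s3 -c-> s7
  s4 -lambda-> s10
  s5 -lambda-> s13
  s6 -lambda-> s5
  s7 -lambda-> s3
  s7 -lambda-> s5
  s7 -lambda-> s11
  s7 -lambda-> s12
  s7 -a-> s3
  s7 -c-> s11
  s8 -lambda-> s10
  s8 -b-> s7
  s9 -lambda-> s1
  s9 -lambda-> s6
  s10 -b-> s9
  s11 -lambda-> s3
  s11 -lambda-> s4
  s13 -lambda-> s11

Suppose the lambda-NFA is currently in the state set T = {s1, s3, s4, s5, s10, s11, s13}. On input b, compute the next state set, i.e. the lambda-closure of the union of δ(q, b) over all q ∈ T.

s3 on b → {s9}.
s10 on b → {s9}.
No b-transition from s1, s4, s5, s11, s13.
Union after reading b: {s9}.
Now take the lambda-closure:
From s9 via lambda: add s1, s6.
From s1 via lambda: add s5.
From s5 via lambda: add s13.
From s13 via lambda: add s11.
From s11 via lambda: add s3, s4.
From s3 via lambda: add s10.
No new states can be added; the closed set is {s1, s3, s4, s5, s6, s9, s10, s11, s13}.

{s1, s3, s4, s5, s6, s9, s10, s11, s13}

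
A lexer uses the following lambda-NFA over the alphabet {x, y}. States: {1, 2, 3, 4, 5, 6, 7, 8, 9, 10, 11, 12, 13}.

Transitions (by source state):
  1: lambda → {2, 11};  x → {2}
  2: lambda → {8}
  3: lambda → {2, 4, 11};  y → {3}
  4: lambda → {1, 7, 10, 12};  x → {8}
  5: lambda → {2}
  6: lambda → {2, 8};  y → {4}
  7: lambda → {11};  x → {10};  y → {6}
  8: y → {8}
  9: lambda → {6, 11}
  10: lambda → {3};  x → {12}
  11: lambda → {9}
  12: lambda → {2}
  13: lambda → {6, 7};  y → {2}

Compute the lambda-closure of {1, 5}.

{1, 2, 5, 6, 8, 9, 11}

Start with {1, 5}.
From 1 via lambda: add 2, 11.
From 2 via lambda: add 8.
From 11 via lambda: add 9.
From 9 via lambda: add 6.
No new states can be added; the closed set is {1, 2, 5, 6, 8, 9, 11}.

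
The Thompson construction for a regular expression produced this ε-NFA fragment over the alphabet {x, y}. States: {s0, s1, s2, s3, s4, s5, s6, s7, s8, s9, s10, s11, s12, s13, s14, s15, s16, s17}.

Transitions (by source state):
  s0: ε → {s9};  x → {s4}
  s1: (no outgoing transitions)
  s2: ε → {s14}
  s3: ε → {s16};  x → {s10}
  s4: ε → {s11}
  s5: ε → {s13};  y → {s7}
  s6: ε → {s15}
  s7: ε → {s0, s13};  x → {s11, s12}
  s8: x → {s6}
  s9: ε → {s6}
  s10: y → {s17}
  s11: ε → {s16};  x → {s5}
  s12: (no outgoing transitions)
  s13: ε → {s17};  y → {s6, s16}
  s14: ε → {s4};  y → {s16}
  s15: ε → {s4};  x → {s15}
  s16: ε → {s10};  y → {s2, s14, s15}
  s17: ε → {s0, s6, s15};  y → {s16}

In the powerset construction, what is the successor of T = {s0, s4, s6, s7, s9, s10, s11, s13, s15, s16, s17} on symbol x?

{s0, s4, s5, s6, s9, s10, s11, s12, s13, s15, s16, s17}

s0 on x → {s4}.
s7 on x → {s11, s12}.
s11 on x → {s5}.
s15 on x → {s15}.
No x-transition from s4, s6, s9, s10, s13, s16, s17.
Union after reading x: {s4, s5, s11, s12, s15}.
Now take the ε-closure:
From s5 via ε: add s13.
From s11 via ε: add s16.
From s13 via ε: add s17.
From s16 via ε: add s10.
From s17 via ε: add s0, s6.
From s0 via ε: add s9.
No new states can be added; the closed set is {s0, s4, s5, s6, s9, s10, s11, s12, s13, s15, s16, s17}.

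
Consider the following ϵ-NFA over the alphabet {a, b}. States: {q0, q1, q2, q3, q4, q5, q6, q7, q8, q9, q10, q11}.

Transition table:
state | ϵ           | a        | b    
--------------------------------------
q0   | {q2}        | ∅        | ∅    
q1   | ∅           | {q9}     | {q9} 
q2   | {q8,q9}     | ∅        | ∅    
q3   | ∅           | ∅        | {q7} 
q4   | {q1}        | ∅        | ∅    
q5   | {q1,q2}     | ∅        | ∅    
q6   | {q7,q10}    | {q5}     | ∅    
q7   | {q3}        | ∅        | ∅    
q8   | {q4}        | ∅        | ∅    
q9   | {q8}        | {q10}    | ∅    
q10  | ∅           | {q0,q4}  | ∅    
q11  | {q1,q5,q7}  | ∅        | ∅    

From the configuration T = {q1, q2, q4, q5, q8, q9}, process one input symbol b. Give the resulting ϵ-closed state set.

{q1, q4, q8, q9}

q1 on b → {q9}.
No b-transition from q2, q4, q5, q8, q9.
Union after reading b: {q9}.
Now take the ϵ-closure:
From q9 via ϵ: add q8.
From q8 via ϵ: add q4.
From q4 via ϵ: add q1.
No new states can be added; the closed set is {q1, q4, q8, q9}.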